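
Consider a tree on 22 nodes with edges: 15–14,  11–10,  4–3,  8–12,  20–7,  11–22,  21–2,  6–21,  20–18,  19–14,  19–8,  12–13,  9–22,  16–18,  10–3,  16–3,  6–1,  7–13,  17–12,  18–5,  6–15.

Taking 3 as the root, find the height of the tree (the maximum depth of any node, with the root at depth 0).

2 sits deepest: 3 – 16 – 18 – 20 – 7 – 13 – 12 – 8 – 19 – 14 – 15 – 6 – 21 – 2 — 13 edges from the root.

13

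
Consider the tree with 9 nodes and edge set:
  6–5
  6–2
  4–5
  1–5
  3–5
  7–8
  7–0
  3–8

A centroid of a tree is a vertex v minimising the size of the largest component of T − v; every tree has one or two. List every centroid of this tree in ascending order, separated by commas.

5

If 5 is removed the pieces have sizes 4, 2, 1, 1, all ≤ ⌊9/2⌋ = 4.
No neighbour of 5 does as well, so 5 is the unique centroid.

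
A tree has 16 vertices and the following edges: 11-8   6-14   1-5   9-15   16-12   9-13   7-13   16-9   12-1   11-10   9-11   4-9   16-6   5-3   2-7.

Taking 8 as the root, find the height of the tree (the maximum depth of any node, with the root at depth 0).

7

3 sits deepest: 8–11–9–16–12–1–5–3 — 7 edges from the root.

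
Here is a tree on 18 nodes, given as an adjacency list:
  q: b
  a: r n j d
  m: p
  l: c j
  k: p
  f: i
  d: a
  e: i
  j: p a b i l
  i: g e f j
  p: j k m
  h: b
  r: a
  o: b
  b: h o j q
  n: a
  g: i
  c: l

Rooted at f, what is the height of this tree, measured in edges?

A deepest node is r, reached by f → i → j → a → r.
That path has 4 edges, so the height is 4.

4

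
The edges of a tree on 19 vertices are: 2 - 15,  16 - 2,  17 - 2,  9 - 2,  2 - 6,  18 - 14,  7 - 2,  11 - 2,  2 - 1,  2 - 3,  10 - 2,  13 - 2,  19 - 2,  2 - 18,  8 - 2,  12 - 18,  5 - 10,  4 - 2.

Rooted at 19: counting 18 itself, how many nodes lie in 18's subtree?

3

The subtree rooted at 18 contains: 18, 12, 14 — 3 nodes.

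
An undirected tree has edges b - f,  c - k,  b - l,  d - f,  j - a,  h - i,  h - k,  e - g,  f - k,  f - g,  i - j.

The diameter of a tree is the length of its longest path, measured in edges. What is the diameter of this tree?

7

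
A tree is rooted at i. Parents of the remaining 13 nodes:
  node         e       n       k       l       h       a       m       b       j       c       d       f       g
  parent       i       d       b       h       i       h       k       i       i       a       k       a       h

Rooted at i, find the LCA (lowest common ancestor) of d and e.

d's ancestor chain is d, k, b, i and e's is e, i; they first meet at i.

i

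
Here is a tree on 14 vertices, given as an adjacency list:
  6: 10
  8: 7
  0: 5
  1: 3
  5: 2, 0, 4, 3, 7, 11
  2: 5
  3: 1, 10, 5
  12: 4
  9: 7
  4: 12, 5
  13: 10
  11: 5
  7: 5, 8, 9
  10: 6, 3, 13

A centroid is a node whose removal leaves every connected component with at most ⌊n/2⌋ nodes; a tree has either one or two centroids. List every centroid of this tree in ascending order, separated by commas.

Delete 5: the remaining components have sizes 5, 3, 2, 1, 1, 1. Max 5 ≤ 7, so 5 is a centroid.
No neighbour of 5 does as well, so 5 is the unique centroid.

5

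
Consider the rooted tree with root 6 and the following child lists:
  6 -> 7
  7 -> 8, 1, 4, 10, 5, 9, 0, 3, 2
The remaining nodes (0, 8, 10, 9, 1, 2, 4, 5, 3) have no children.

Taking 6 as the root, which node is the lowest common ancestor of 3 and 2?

7

Path 3→root: 3 7 6; path 2→root: 2 7 6.
First common node: 7.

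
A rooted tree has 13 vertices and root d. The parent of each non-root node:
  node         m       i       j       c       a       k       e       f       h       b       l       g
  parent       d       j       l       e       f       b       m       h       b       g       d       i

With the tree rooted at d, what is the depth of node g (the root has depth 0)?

4

Climbing from g to the root: g → i → j → l → d. That's 4 steps.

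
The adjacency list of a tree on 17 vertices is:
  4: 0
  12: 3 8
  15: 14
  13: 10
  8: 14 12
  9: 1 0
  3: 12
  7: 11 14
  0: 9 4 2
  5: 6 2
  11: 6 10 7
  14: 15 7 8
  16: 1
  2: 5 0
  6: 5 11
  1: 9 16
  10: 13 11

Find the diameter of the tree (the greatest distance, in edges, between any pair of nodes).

12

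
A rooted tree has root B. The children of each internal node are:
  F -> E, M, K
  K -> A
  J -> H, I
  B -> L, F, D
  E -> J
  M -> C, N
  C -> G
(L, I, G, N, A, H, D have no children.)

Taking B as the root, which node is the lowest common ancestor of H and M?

Path H→root: H J E F B; path M→root: M F B.
First common node: F.

F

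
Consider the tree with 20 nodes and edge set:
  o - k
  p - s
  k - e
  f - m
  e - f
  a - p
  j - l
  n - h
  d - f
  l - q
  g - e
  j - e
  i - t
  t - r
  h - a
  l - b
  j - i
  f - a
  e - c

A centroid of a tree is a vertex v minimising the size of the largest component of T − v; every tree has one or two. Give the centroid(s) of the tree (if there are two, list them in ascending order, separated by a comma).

e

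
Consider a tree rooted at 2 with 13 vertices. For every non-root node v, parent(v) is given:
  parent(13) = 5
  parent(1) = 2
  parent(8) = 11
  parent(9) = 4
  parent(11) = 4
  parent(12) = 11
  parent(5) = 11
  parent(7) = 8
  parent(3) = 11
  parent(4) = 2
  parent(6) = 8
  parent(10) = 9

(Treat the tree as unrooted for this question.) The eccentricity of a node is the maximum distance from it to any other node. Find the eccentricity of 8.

4

A farthest node from 8 is 10 (1 also at distance 4).
The path 8 – 11 – 4 – 9 – 10 has 4 edges.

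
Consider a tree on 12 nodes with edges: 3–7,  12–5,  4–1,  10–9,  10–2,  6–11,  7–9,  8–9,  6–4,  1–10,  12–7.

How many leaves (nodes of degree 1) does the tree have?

5

Exactly 5 nodes have a single neighbour: 2, 3, 5, 8, 11.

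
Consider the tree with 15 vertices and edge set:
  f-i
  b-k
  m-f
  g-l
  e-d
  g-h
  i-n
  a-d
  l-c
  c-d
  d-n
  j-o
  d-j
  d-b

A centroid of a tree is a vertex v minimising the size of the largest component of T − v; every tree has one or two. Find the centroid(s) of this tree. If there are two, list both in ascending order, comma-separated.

d

Removing d splits the tree into components of sizes 4, 4, 2, 2, 1, 1; the largest is 4 ≤ ⌊15/2⌋ = 7.
No neighbour of d does as well, so d is the unique centroid.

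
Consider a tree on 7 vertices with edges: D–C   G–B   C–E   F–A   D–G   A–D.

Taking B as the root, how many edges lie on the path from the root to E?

Path from B to E: B → G → D → C → E, which has 4 edges.

4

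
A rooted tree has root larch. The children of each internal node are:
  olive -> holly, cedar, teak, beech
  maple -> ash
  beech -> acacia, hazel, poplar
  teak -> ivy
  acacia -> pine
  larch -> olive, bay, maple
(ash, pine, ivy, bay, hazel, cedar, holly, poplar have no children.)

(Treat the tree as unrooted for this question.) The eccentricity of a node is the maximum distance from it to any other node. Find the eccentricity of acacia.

5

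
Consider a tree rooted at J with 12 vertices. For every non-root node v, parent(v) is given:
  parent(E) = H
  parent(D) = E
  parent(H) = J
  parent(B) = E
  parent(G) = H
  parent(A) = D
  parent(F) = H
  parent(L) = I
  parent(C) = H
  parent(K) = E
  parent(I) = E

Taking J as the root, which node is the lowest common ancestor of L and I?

I

Path L→root: L I E H J; path I→root: I E H J.
First common node: I.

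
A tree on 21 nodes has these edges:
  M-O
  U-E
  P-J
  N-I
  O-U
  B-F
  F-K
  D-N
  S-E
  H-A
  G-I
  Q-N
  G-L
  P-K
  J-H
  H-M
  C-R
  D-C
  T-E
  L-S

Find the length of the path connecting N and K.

12

The path is N - I - G - L - S - E - U - O - M - H - J - P - K, which has 12 edges.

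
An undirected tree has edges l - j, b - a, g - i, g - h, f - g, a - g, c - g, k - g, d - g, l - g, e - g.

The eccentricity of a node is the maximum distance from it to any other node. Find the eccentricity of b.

4

The node farthest from b is j, via b–a–g–l–j — 4 edges.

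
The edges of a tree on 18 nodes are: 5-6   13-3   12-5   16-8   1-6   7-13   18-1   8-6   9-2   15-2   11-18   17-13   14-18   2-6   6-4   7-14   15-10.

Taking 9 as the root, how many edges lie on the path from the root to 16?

4

Climbing from 16 to the root: 16–8–6–2–9. That's 4 steps.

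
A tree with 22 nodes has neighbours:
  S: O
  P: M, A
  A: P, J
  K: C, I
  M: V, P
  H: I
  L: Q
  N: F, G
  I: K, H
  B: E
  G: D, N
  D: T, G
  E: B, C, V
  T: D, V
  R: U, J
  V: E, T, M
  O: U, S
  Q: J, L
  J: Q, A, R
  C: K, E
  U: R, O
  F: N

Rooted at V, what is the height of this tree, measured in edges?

8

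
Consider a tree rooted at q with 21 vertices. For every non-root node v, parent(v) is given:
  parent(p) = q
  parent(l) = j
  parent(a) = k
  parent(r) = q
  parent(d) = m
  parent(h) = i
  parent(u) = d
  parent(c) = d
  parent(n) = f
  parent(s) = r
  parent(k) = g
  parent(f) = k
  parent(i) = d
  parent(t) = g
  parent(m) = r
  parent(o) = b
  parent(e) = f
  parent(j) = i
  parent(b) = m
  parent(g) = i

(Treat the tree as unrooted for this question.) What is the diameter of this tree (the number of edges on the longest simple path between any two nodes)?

Starting from n, a farthest node is p at distance 9.
One longest path: n–f–k–g–i–d–m–r–q–p.
So the diameter is 9.

9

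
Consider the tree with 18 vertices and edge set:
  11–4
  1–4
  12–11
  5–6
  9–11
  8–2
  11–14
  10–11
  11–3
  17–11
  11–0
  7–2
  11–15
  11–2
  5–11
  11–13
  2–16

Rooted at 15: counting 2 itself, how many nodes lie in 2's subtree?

The subtree rooted at 2 contains: 2, 16, 8, 7 — 4 nodes.

4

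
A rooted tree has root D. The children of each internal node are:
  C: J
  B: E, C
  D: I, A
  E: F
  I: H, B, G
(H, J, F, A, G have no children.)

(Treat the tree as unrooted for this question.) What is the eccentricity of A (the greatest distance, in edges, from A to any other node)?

5

Distances from A peak at 5, attained at J (F also at distance 5).
A-D-I-B-C-J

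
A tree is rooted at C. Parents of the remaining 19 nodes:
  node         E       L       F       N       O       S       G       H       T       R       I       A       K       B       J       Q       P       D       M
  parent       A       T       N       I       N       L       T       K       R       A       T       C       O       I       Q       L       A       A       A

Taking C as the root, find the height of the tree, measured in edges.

The longest root-to-leaf path is C → A → R → T → I → N → O → K → H (8 edges).

8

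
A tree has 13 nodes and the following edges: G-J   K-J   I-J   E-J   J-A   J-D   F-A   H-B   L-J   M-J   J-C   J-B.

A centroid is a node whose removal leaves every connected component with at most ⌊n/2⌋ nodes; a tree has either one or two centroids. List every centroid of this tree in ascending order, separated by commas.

J

Delete J: the remaining components have sizes 2, 2, 1, 1, 1, 1, 1, 1, 1, 1. Max 2 ≤ 6, so J is a centroid.
No neighbour of J does as well, so J is the unique centroid.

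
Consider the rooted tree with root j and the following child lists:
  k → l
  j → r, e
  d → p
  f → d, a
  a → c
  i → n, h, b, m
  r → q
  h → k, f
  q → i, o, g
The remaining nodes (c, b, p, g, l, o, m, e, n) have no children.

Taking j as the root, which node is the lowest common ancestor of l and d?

Path l→root: l k h i q r j; path d→root: d f h i q r j.
First common node: h.

h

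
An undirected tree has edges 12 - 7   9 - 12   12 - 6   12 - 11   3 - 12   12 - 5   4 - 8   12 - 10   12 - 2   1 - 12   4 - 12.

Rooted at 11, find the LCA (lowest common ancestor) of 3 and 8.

Ancestors of 3 (toward the root): 3, 12, 11.
Ancestors of 8: 8, 4, 12, 11.
The deepest node appearing in both lists is 12.

12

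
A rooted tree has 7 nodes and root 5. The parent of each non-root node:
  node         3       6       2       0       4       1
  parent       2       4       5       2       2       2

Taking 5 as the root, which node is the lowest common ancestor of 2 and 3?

2

Path 2→root: 2 5; path 3→root: 3 2 5.
First common node: 2.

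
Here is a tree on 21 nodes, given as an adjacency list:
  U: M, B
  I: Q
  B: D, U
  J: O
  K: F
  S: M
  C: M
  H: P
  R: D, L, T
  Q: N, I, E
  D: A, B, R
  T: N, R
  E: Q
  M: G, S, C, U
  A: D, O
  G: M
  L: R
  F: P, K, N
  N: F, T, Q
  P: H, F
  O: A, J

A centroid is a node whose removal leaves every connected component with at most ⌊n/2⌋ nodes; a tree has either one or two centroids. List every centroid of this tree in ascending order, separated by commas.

Delete R: the remaining components have sizes 10, 9, 1. Max 10 ≤ 10, so R is a centroid.
No neighbour of R does as well, so R is the unique centroid.

R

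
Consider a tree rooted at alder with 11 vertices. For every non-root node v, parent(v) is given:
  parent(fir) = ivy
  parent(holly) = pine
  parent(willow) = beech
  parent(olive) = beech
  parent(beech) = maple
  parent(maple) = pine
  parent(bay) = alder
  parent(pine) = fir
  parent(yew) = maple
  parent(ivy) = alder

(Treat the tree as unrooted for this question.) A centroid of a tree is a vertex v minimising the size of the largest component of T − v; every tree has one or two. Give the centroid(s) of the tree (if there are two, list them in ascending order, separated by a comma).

pine

If pine is removed the pieces have sizes 5, 4, 1, all ≤ ⌊11/2⌋ = 5.
Every other node leaves some component of size > 5, so the centroid is unique.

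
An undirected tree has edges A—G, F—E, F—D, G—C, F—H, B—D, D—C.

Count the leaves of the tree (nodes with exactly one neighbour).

4

The leaves are A, B, E, H.
That is 4 leaves.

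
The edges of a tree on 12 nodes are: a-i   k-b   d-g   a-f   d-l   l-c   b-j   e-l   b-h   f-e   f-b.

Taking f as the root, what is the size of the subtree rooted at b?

b's subtree: {b, k, h, j}, size 4.

4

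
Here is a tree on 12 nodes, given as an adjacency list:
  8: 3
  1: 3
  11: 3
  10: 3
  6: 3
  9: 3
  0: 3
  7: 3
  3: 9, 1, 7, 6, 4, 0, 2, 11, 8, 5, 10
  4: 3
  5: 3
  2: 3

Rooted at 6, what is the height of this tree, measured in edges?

1 sits deepest: 6 – 3 – 1 — 2 edges from the root.

2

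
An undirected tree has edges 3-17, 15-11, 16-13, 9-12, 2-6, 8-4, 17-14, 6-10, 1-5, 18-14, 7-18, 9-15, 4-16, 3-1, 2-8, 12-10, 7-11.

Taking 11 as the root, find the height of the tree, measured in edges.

10

A deepest node is 13, reached by 11 – 15 – 9 – 12 – 10 – 6 – 2 – 8 – 4 – 16 – 13.
That path has 10 edges, so the height is 10.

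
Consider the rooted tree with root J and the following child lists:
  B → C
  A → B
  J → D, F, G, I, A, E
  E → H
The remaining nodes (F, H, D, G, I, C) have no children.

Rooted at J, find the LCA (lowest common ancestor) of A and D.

Path A→root: A J; path D→root: D J.
First common node: J.

J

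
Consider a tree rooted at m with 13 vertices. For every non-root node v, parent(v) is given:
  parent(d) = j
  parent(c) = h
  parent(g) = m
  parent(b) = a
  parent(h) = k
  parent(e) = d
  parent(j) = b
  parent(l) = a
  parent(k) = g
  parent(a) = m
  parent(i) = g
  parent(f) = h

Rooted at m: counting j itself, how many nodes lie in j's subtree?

j's subtree: {j, d, e}, size 3.

3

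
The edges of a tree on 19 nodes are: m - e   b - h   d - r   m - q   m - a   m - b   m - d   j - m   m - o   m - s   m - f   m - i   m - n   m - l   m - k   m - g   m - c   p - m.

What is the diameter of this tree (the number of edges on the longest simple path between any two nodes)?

4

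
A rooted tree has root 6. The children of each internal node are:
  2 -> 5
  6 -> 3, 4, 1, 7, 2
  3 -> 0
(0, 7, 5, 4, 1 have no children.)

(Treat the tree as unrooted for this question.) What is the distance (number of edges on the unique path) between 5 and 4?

3

The path is 5 – 2 – 6 – 4, which has 3 edges.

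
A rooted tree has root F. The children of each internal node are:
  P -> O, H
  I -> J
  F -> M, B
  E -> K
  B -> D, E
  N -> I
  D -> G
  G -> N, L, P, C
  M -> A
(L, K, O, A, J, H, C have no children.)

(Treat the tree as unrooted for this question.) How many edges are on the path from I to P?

The path is I - N - G - P, which has 3 edges.

3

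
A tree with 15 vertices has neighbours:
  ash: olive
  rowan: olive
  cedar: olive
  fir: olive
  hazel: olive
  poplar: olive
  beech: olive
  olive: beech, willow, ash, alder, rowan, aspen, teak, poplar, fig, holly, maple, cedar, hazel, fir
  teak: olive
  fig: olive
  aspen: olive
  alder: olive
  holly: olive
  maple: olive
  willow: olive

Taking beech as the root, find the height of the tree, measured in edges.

2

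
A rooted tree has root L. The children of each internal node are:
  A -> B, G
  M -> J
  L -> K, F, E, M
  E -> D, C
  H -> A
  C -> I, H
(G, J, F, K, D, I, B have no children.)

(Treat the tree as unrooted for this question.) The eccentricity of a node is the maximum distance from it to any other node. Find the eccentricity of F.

The node farthest from F is B (G also at distance 6), via F-L-E-C-H-A-B — 6 edges.

6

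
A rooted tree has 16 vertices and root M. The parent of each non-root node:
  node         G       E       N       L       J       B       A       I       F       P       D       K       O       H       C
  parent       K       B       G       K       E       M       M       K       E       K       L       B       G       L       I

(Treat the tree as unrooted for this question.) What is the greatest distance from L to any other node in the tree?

The node farthest from L is F (J, A also at distance 4), via L–K–B–E–F — 4 edges.

4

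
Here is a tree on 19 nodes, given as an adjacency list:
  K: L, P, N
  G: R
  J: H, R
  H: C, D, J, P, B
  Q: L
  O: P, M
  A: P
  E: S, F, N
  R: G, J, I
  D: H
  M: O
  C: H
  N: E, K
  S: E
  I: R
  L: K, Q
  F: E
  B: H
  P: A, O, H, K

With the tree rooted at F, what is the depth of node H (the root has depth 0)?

Climbing from H to the root: H → P → K → N → E → F. That's 5 steps.

5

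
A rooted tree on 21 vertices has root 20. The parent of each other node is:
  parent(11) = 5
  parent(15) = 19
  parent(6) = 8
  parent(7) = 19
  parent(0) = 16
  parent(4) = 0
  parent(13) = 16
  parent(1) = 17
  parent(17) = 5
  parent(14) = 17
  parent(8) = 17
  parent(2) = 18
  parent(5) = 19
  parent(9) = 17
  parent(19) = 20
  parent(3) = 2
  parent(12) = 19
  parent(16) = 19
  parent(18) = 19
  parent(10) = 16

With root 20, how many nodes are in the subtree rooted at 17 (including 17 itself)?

The subtree rooted at 17 contains: 17, 8, 9, 1, 14, 6 — 6 nodes.

6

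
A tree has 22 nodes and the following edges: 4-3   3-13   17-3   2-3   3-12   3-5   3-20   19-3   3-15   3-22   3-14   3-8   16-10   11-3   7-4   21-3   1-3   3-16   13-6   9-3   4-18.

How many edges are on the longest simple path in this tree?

4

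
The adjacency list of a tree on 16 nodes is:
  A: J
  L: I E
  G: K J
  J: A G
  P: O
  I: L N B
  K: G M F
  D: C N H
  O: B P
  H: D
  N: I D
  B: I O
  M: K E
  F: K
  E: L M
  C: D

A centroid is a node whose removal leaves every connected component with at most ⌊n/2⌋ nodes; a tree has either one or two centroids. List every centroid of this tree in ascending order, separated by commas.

If I is removed the pieces have sizes 8, 4, 3, all ≤ ⌊16/2⌋ = 8.
L is adjacent to I and is also a centroid (the largest component after removing it is likewise 8).

I, L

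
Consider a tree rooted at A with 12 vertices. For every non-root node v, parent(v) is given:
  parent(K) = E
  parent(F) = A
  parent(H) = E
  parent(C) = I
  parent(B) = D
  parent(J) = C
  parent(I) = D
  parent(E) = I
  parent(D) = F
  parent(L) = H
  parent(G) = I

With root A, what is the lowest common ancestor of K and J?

K's ancestor chain is K, E, I, D, F, A and J's is J, C, I, D, F, A; they first meet at I.

I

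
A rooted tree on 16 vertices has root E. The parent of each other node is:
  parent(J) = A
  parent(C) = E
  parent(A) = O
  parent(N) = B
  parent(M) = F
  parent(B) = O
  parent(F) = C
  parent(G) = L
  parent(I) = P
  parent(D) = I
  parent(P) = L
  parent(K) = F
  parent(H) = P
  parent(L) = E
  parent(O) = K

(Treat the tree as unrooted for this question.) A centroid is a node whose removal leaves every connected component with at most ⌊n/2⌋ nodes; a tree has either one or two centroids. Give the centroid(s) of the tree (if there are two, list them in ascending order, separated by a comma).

C, F

Delete F: the remaining components have sizes 8, 6, 1. Max 8 ≤ 8, so F is a centroid.
C is adjacent to F and is also a centroid (the largest component after removing it is likewise 8).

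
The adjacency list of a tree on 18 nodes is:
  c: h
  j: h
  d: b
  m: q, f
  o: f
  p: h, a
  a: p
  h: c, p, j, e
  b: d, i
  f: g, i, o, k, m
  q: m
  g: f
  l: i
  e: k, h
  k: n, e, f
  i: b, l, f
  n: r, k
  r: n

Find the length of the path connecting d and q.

The path is d – b – i – f – m – q, which has 5 edges.

5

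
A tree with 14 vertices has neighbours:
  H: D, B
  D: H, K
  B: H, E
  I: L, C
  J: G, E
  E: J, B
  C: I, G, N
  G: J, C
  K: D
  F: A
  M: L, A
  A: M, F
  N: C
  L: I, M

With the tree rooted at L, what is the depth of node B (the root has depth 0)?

6

Path from L to B: L → I → C → G → J → E → B, which has 6 edges.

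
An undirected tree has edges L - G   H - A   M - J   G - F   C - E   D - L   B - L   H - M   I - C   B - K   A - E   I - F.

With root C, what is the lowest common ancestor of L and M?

C

Path L→root: L G F I C; path M→root: M H A E C.
First common node: C.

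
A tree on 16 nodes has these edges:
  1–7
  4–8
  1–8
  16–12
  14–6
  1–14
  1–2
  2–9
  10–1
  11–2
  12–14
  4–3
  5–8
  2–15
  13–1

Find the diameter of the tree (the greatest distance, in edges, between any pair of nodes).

Starting from 3, a farthest node is 16 at distance 6.
One longest path: 3-4-8-1-14-12-16.
So the diameter is 6.

6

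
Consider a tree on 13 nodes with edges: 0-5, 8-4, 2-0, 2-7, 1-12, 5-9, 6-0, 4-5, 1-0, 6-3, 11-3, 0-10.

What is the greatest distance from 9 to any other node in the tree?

5

Distances from 9 peak at 5, attained at 11.
9-5-0-6-3-11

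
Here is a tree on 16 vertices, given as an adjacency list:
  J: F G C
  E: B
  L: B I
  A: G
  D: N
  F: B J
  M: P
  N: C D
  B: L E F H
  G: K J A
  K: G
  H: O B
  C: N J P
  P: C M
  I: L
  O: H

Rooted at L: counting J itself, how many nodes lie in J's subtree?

9

Descendants of J (including itself): J, G, C, K, A, P, N, M, D. That's 9.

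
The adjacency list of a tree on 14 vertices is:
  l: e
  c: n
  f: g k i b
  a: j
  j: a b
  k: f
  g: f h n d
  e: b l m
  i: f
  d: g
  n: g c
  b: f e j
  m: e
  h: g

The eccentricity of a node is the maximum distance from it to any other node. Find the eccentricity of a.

6

Distances from a peak at 6, attained at c.
a – j – b – f – g – n – c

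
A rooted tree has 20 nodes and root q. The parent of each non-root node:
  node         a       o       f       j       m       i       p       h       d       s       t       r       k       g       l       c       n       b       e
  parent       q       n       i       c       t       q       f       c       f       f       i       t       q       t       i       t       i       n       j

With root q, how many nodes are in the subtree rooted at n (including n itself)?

3

n's subtree: {n, b, o}, size 3.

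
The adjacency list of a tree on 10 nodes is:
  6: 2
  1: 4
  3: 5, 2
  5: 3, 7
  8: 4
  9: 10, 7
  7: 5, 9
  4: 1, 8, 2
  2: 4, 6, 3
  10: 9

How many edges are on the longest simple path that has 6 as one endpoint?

6

A farthest node from 6 is 10.
The path 6–2–3–5–7–9–10 has 6 edges.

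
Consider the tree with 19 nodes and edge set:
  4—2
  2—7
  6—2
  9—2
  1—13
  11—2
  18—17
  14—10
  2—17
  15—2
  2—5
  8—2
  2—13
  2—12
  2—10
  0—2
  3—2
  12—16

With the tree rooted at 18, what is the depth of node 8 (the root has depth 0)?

3

Climbing from 8 to the root: 8 → 2 → 17 → 18. That's 3 steps.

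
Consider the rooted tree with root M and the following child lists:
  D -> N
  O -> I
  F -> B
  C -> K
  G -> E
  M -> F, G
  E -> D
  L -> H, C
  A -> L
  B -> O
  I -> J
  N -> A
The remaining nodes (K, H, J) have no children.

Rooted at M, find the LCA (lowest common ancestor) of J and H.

Ancestors of J (toward the root): J, I, O, B, F, M.
Ancestors of H: H, L, A, N, D, E, G, M.
The deepest node appearing in both lists is M.

M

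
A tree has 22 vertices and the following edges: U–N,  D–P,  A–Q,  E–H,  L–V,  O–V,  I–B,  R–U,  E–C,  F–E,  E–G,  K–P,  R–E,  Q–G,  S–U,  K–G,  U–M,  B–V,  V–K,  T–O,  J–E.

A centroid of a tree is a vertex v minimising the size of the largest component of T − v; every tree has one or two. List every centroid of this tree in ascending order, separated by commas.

G

If G is removed the pieces have sizes 10, 9, 2, all ≤ ⌊22/2⌋ = 11.
No neighbour of G does as well, so G is the unique centroid.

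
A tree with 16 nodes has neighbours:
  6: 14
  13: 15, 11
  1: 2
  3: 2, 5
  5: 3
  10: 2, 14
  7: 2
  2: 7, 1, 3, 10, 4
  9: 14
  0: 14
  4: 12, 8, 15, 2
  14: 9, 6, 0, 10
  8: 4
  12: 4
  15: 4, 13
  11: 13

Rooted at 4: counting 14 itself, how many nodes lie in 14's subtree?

The subtree rooted at 14 contains: 14, 6, 0, 9 — 4 nodes.

4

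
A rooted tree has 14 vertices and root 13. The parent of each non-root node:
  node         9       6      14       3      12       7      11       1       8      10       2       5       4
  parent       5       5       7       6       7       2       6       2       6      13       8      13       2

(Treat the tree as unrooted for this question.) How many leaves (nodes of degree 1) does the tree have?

8

Exactly 8 nodes have a single neighbour: 1, 3, 4, 9, 10, 11, 12, 14.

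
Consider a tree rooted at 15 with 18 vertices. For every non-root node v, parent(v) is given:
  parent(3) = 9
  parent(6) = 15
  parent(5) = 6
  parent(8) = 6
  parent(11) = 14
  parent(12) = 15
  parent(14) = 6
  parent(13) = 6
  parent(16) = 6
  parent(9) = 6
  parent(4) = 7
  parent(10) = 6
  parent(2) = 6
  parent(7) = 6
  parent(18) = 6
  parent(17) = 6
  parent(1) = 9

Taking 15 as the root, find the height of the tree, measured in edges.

3

A deepest node is 4, reached by 15 – 6 – 7 – 4.
That path has 3 edges, so the height is 3.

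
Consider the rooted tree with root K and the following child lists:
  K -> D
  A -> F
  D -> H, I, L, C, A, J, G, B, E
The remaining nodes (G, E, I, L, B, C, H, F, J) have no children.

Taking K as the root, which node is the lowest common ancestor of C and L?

D

Ancestors of C (toward the root): C, D, K.
Ancestors of L: L, D, K.
The deepest node appearing in both lists is D.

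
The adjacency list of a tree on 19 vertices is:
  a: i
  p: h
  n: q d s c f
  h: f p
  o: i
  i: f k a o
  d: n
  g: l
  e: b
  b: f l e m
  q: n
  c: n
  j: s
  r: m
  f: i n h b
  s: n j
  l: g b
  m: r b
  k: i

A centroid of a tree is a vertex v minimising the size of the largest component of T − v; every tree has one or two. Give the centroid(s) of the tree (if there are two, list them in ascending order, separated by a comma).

f

Delete f: the remaining components have sizes 6, 6, 4, 2. Max 6 ≤ 9, so f is a centroid.
Every other node leaves some component of size > 9, so the centroid is unique.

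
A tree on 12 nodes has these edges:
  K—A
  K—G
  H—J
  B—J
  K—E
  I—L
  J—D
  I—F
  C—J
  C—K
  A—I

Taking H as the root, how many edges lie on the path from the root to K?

H → J → C → K — 3 edges.

3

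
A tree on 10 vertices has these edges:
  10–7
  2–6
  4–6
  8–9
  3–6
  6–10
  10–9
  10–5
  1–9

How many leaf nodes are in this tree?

Exactly 7 nodes have a single neighbour: 1, 2, 3, 4, 5, 7, 8.

7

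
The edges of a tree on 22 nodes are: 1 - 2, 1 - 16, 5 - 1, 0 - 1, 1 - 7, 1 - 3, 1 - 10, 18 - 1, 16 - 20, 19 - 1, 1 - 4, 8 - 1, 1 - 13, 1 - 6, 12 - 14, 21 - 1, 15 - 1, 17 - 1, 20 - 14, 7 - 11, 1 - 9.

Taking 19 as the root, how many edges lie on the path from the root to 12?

5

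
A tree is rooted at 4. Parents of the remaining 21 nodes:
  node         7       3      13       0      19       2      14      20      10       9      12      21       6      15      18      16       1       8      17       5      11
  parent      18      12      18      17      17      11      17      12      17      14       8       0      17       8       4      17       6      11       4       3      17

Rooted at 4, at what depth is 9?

4 → 17 → 14 → 9 — 3 edges.

3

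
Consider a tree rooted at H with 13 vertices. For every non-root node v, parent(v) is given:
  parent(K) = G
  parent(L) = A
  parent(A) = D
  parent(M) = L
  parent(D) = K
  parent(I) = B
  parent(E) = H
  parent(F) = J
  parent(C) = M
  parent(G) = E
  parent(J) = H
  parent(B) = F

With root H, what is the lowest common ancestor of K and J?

H

K's ancestor chain is K, G, E, H and J's is J, H; they first meet at H.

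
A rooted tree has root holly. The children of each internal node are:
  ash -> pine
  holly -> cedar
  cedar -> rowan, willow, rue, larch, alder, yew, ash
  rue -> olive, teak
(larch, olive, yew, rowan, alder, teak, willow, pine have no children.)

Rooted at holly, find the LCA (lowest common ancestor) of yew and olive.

cedar

yew's ancestor chain is yew, cedar, holly and olive's is olive, rue, cedar, holly; they first meet at cedar.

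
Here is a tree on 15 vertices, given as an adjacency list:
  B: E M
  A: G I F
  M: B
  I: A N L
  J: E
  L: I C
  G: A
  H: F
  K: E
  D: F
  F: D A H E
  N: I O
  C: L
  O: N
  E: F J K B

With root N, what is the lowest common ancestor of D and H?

Path D→root: D F A I N; path H→root: H F A I N.
First common node: F.

F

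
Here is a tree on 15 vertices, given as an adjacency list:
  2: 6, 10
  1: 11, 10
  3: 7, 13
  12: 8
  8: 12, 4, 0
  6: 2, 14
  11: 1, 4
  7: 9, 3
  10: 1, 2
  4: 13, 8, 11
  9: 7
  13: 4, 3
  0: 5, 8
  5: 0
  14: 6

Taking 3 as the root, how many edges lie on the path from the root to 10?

Climbing from 10 to the root: 10–1–11–4–13–3. That's 5 steps.

5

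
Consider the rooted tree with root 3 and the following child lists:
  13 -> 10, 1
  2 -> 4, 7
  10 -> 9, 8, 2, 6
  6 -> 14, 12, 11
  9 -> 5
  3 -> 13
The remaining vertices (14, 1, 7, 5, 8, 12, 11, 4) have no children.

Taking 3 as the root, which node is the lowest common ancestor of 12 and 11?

Ancestors of 12 (toward the root): 12, 6, 10, 13, 3.
Ancestors of 11: 11, 6, 10, 13, 3.
The deepest node appearing in both lists is 6.

6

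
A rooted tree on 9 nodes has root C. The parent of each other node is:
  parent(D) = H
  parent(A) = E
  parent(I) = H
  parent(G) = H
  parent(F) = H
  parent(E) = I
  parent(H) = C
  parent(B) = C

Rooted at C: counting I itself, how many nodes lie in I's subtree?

The subtree rooted at I contains: I, E, A — 3 nodes.

3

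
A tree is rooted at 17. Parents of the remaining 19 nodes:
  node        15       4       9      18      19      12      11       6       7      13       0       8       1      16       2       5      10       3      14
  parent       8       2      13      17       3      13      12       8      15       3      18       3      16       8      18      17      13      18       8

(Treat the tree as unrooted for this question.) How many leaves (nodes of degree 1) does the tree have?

11

The leaves are 0, 1, 4, 5, 6, 7, 9, 10, 11, 14, 19.
That is 11 leaves.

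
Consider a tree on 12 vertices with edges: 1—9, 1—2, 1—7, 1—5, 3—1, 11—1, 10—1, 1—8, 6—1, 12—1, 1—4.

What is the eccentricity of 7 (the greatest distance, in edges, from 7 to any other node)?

2

Distances from 7 peak at 2, attained at 9 (6, 5, 12, 2, 4, 3, 11, 10, 8 also at distance 2).
7 – 1 – 9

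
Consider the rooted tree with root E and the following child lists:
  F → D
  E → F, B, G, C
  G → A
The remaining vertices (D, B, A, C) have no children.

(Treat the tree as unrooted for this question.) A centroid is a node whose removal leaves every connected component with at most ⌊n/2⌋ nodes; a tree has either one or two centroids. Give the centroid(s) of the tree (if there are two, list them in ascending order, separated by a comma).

E

Removing E splits the tree into components of sizes 2, 2, 1, 1; the largest is 2 ≤ ⌊7/2⌋ = 3.
No neighbour of E does as well, so E is the unique centroid.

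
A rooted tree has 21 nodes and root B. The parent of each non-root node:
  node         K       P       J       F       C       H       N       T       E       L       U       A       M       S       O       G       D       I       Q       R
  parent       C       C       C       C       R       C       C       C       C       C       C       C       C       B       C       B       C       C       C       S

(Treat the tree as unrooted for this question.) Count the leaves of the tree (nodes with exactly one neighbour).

17

The leaves are A, D, E, F, G, H, I, J, K, L, M, N, O, P, Q, T, U.
That is 17 leaves.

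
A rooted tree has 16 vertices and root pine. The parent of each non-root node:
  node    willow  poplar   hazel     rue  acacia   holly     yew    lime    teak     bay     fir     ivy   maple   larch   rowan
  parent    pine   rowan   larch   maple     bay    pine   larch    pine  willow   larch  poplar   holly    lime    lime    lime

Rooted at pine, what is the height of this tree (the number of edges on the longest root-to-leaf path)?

4

acacia sits deepest: pine–lime–larch–bay–acacia — 4 edges from the root.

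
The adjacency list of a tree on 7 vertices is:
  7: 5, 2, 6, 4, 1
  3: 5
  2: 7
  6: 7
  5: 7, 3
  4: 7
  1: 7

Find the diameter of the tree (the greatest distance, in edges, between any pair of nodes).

3

A longest path is 3 – 5 – 7 – 2, with 3 edges.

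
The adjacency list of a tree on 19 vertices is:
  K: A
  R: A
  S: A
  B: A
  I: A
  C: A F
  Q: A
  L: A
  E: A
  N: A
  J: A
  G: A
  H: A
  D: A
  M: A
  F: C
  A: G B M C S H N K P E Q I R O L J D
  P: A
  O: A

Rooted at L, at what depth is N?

Climbing from N to the root: N – A – L. That's 2 steps.

2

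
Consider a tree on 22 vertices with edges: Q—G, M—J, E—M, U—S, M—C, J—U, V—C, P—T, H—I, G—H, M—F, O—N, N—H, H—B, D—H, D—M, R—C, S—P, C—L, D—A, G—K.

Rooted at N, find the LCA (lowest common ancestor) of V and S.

M

Ancestors of V (toward the root): V, C, M, D, H, N.
Ancestors of S: S, U, J, M, D, H, N.
The deepest node appearing in both lists is M.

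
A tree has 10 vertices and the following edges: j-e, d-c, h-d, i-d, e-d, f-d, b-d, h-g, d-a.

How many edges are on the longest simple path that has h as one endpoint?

The node farthest from h is j, via h-d-e-j — 3 edges.

3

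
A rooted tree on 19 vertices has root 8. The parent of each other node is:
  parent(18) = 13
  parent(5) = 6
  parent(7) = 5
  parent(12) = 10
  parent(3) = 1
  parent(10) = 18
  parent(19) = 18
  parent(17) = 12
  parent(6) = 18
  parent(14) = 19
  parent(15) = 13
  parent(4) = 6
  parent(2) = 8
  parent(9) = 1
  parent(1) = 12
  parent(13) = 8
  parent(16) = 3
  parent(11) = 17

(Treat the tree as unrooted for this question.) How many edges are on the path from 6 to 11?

5

The path is 6–18–10–12–17–11, which has 5 edges.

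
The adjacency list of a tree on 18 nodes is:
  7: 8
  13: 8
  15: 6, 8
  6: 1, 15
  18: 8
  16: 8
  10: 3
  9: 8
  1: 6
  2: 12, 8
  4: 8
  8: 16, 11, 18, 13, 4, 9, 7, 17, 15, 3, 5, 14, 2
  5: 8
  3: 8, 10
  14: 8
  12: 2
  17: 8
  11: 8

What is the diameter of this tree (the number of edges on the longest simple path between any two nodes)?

5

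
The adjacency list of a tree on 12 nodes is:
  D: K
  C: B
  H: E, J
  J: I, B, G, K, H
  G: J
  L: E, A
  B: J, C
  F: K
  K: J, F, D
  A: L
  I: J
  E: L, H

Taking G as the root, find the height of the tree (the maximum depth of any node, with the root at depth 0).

A sits deepest: G → J → H → E → L → A — 5 edges from the root.

5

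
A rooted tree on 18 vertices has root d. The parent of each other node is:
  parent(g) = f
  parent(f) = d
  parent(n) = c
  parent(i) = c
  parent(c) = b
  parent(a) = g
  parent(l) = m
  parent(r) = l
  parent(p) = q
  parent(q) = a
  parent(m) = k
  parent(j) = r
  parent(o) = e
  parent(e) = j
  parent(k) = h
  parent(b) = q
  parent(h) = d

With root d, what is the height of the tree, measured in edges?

o sits deepest: d – h – k – m – l – r – j – e – o — 8 edges from the root.

8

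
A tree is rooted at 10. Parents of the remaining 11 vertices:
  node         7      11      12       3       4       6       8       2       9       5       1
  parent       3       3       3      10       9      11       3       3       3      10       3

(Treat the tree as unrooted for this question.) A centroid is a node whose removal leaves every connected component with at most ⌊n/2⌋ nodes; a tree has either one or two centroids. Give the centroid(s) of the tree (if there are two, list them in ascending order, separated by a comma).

Removing 3 splits the tree into components of sizes 2, 2, 2, 1, 1, 1, 1, 1; the largest is 2 ≤ ⌊12/2⌋ = 6.
No neighbour of 3 does as well, so 3 is the unique centroid.

3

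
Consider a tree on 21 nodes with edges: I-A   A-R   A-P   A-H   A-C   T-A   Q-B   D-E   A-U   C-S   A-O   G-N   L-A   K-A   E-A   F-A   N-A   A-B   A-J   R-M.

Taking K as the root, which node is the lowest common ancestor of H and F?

H's ancestor chain is H, A, K and F's is F, A, K; they first meet at A.

A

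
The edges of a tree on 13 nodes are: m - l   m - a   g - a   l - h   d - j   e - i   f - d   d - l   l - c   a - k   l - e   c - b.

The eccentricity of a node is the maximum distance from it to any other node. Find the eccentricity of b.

5

A farthest node from b is k (g also at distance 5).
The path b – c – l – m – a – k has 5 edges.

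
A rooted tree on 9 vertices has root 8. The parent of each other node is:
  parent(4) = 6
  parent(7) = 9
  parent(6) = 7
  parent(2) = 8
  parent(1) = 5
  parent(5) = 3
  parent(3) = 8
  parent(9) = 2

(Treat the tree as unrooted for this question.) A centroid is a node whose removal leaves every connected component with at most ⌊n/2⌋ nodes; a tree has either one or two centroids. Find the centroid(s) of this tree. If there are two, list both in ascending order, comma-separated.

2

Removing 2 splits the tree into components of sizes 4, 4; the largest is 4 ≤ ⌊9/2⌋ = 4.
Every other node leaves some component of size > 4, so the centroid is unique.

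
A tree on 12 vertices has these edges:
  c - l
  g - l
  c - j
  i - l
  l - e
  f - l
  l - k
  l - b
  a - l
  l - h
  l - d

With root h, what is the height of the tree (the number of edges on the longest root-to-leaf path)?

j sits deepest: h → l → c → j — 3 edges from the root.

3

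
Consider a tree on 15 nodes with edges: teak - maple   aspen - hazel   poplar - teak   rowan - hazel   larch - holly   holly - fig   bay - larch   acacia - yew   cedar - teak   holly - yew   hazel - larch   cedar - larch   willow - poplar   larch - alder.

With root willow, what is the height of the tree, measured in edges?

7

The longest root-to-leaf path is willow-poplar-teak-cedar-larch-holly-yew-acacia (7 edges).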